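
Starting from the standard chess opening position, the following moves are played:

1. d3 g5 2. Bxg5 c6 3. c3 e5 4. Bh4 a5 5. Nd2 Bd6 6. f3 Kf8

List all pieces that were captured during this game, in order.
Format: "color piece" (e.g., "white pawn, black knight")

Tracking captures:
  Bxg5: captured black pawn

black pawn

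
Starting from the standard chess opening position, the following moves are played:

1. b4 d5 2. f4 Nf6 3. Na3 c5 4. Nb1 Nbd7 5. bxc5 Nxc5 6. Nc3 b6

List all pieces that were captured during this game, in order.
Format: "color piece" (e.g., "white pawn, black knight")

Tracking captures:
  bxc5: captured black pawn
  Nxc5: captured white pawn

black pawn, white pawn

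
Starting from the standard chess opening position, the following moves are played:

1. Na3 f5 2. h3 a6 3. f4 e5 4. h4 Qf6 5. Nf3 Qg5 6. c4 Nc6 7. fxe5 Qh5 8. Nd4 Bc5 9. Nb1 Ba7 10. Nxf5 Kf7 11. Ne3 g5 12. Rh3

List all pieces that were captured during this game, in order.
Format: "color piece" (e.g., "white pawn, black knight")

Tracking captures:
  fxe5: captured black pawn
  Nxf5: captured black pawn

black pawn, black pawn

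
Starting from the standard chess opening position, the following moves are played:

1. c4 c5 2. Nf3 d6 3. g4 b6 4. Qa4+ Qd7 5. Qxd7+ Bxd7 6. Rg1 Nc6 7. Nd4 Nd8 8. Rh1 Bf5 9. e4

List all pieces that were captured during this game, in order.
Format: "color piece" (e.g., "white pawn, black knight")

Tracking captures:
  Qxd7+: captured black queen
  Bxd7: captured white queen

black queen, white queen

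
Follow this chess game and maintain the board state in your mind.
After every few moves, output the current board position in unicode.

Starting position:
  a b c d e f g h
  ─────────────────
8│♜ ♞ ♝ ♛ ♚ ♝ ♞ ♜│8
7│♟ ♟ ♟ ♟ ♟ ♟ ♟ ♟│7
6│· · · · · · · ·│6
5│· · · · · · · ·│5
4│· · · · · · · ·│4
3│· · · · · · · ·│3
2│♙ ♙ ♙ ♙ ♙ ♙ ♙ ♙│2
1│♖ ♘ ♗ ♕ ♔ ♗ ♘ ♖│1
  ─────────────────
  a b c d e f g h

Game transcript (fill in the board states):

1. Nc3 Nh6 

  a b c d e f g h
  ─────────────────
8│♜ ♞ ♝ ♛ ♚ ♝ · ♜│8
7│♟ ♟ ♟ ♟ ♟ ♟ ♟ ♟│7
6│· · · · · · · ♞│6
5│· · · · · · · ·│5
4│· · · · · · · ·│4
3│· · ♘ · · · · ·│3
2│♙ ♙ ♙ ♙ ♙ ♙ ♙ ♙│2
1│♖ · ♗ ♕ ♔ ♗ ♘ ♖│1
  ─────────────────
  a b c d e f g h

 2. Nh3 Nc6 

  a b c d e f g h
  ─────────────────
8│♜ · ♝ ♛ ♚ ♝ · ♜│8
7│♟ ♟ ♟ ♟ ♟ ♟ ♟ ♟│7
6│· · ♞ · · · · ♞│6
5│· · · · · · · ·│5
4│· · · · · · · ·│4
3│· · ♘ · · · · ♘│3
2│♙ ♙ ♙ ♙ ♙ ♙ ♙ ♙│2
1│♖ · ♗ ♕ ♔ ♗ · ♖│1
  ─────────────────
  a b c d e f g h

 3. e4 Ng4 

  a b c d e f g h
  ─────────────────
8│♜ · ♝ ♛ ♚ ♝ · ♜│8
7│♟ ♟ ♟ ♟ ♟ ♟ ♟ ♟│7
6│· · ♞ · · · · ·│6
5│· · · · · · · ·│5
4│· · · · ♙ · ♞ ·│4
3│· · ♘ · · · · ♘│3
2│♙ ♙ ♙ ♙ · ♙ ♙ ♙│2
1│♖ · ♗ ♕ ♔ ♗ · ♖│1
  ─────────────────
  a b c d e f g h

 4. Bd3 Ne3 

  a b c d e f g h
  ─────────────────
8│♜ · ♝ ♛ ♚ ♝ · ♜│8
7│♟ ♟ ♟ ♟ ♟ ♟ ♟ ♟│7
6│· · ♞ · · · · ·│6
5│· · · · · · · ·│5
4│· · · · ♙ · · ·│4
3│· · ♘ ♗ ♞ · · ♘│3
2│♙ ♙ ♙ ♙ · ♙ ♙ ♙│2
1│♖ · ♗ ♕ ♔ · · ♖│1
  ─────────────────
  a b c d e f g h

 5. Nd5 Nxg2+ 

  a b c d e f g h
  ─────────────────
8│♜ · ♝ ♛ ♚ ♝ · ♜│8
7│♟ ♟ ♟ ♟ ♟ ♟ ♟ ♟│7
6│· · ♞ · · · · ·│6
5│· · · ♘ · · · ·│5
4│· · · · ♙ · · ·│4
3│· · · ♗ · · · ♘│3
2│♙ ♙ ♙ ♙ · ♙ ♞ ♙│2
1│♖ · ♗ ♕ ♔ · · ♖│1
  ─────────────────
  a b c d e f g h



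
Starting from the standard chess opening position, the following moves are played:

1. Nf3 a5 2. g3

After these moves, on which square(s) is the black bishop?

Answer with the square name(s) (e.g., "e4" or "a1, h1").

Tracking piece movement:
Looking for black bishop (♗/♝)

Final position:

  a b c d e f g h
  ─────────────────
8│♜ ♞ ♝ ♛ ♚ ♝ ♞ ♜│8
7│· ♟ ♟ ♟ ♟ ♟ ♟ ♟│7
6│· · · · · · · ·│6
5│♟ · · · · · · ·│5
4│· · · · · · · ·│4
3│· · · · · ♘ ♙ ·│3
2│♙ ♙ ♙ ♙ ♙ ♙ · ♙│2
1│♖ ♘ ♗ ♕ ♔ ♗ · ♖│1
  ─────────────────
  a b c d e f g h


c8, f8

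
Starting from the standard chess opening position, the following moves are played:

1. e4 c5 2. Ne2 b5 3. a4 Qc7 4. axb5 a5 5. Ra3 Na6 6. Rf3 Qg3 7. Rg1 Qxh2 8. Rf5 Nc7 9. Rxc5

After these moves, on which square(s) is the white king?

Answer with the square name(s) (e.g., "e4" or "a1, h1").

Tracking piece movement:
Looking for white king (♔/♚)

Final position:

  a b c d e f g h
  ─────────────────
8│♜ · ♝ · ♚ ♝ ♞ ♜│8
7│· · ♞ ♟ ♟ ♟ ♟ ♟│7
6│· · · · · · · ·│6
5│♟ ♙ ♖ · · · · ·│5
4│· · · · ♙ · · ·│4
3│· · · · · · · ·│3
2│· ♙ ♙ ♙ ♘ ♙ ♙ ♛│2
1│· ♘ ♗ ♕ ♔ ♗ ♖ ·│1
  ─────────────────
  a b c d e f g h


e1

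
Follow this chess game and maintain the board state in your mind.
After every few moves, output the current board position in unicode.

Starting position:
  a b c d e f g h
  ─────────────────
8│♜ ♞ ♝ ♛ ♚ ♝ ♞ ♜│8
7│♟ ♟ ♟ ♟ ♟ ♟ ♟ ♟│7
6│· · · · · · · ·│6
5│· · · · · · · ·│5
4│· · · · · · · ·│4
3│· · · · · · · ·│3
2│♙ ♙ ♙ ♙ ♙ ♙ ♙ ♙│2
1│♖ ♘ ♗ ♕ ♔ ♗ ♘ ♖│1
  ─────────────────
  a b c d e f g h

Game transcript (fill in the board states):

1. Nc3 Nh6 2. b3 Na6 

  a b c d e f g h
  ─────────────────
8│♜ · ♝ ♛ ♚ ♝ · ♜│8
7│♟ ♟ ♟ ♟ ♟ ♟ ♟ ♟│7
6│♞ · · · · · · ♞│6
5│· · · · · · · ·│5
4│· · · · · · · ·│4
3│· ♙ ♘ · · · · ·│3
2│♙ · ♙ ♙ ♙ ♙ ♙ ♙│2
1│♖ · ♗ ♕ ♔ ♗ ♘ ♖│1
  ─────────────────
  a b c d e f g h

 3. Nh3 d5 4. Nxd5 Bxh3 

  a b c d e f g h
  ─────────────────
8│♜ · · ♛ ♚ ♝ · ♜│8
7│♟ ♟ ♟ · ♟ ♟ ♟ ♟│7
6│♞ · · · · · · ♞│6
5│· · · ♘ · · · ·│5
4│· · · · · · · ·│4
3│· ♙ · · · · · ♝│3
2│♙ · ♙ ♙ ♙ ♙ ♙ ♙│2
1│♖ · ♗ ♕ ♔ ♗ · ♖│1
  ─────────────────
  a b c d e f g h

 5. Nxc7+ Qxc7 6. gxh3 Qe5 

  a b c d e f g h
  ─────────────────
8│♜ · · · ♚ ♝ · ♜│8
7│♟ ♟ · · ♟ ♟ ♟ ♟│7
6│♞ · · · · · · ♞│6
5│· · · · ♛ · · ·│5
4│· · · · · · · ·│4
3│· ♙ · · · · · ♙│3
2│♙ · ♙ ♙ ♙ ♙ · ♙│2
1│♖ · ♗ ♕ ♔ ♗ · ♖│1
  ─────────────────
  a b c d e f g h

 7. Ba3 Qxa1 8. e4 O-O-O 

  a b c d e f g h
  ─────────────────
8│· · ♚ ♜ · ♝ · ♜│8
7│♟ ♟ · · ♟ ♟ ♟ ♟│7
6│♞ · · · · · · ♞│6
5│· · · · · · · ·│5
4│· · · · ♙ · · ·│4
3│♗ ♙ · · · · · ♙│3
2│♙ · ♙ ♙ · ♙ · ♙│2
1│♛ · · ♕ ♔ ♗ · ♖│1
  ─────────────────
  a b c d e f g h

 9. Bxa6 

  a b c d e f g h
  ─────────────────
8│· · ♚ ♜ · ♝ · ♜│8
7│♟ ♟ · · ♟ ♟ ♟ ♟│7
6│♗ · · · · · · ♞│6
5│· · · · · · · ·│5
4│· · · · ♙ · · ·│4
3│♗ ♙ · · · · · ♙│3
2│♙ · ♙ ♙ · ♙ · ♙│2
1│♛ · · ♕ ♔ · · ♖│1
  ─────────────────
  a b c d e f g h


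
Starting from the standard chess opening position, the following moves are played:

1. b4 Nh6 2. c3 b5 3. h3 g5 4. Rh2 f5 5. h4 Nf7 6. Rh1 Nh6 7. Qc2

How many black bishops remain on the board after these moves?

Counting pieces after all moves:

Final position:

  a b c d e f g h
  ─────────────────
8│♜ ♞ ♝ ♛ ♚ ♝ · ♜│8
7│♟ · ♟ ♟ ♟ · · ♟│7
6│· · · · · · · ♞│6
5│· ♟ · · · ♟ ♟ ·│5
4│· ♙ · · · · · ♙│4
3│· · ♙ · · · · ·│3
2│♙ · ♕ ♙ ♙ ♙ ♙ ·│2
1│♖ ♘ ♗ · ♔ ♗ ♘ ♖│1
  ─────────────────
  a b c d e f g h


2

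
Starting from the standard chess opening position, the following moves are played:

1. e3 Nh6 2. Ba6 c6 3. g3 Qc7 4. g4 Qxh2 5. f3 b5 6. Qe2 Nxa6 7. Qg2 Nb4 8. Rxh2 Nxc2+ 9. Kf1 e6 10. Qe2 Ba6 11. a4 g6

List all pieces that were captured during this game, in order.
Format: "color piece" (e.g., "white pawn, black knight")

Tracking captures:
  Qxh2: captured white pawn
  Nxa6: captured white bishop
  Rxh2: captured black queen
  Nxc2+: captured white pawn

white pawn, white bishop, black queen, white pawn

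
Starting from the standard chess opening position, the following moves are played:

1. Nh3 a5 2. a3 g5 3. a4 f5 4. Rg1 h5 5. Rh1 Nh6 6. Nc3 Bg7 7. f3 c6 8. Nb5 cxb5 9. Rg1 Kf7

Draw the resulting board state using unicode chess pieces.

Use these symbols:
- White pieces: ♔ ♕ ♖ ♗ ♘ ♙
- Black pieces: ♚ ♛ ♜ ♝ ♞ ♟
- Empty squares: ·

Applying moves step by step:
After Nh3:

♜ ♞ ♝ ♛ ♚ ♝ ♞ ♜
♟ ♟ ♟ ♟ ♟ ♟ ♟ ♟
· · · · · · · ·
· · · · · · · ·
· · · · · · · ·
· · · · · · · ♘
♙ ♙ ♙ ♙ ♙ ♙ ♙ ♙
♖ ♘ ♗ ♕ ♔ ♗ · ♖


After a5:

♜ ♞ ♝ ♛ ♚ ♝ ♞ ♜
· ♟ ♟ ♟ ♟ ♟ ♟ ♟
· · · · · · · ·
♟ · · · · · · ·
· · · · · · · ·
· · · · · · · ♘
♙ ♙ ♙ ♙ ♙ ♙ ♙ ♙
♖ ♘ ♗ ♕ ♔ ♗ · ♖


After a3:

♜ ♞ ♝ ♛ ♚ ♝ ♞ ♜
· ♟ ♟ ♟ ♟ ♟ ♟ ♟
· · · · · · · ·
♟ · · · · · · ·
· · · · · · · ·
♙ · · · · · · ♘
· ♙ ♙ ♙ ♙ ♙ ♙ ♙
♖ ♘ ♗ ♕ ♔ ♗ · ♖


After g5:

♜ ♞ ♝ ♛ ♚ ♝ ♞ ♜
· ♟ ♟ ♟ ♟ ♟ · ♟
· · · · · · · ·
♟ · · · · · ♟ ·
· · · · · · · ·
♙ · · · · · · ♘
· ♙ ♙ ♙ ♙ ♙ ♙ ♙
♖ ♘ ♗ ♕ ♔ ♗ · ♖


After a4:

♜ ♞ ♝ ♛ ♚ ♝ ♞ ♜
· ♟ ♟ ♟ ♟ ♟ · ♟
· · · · · · · ·
♟ · · · · · ♟ ·
♙ · · · · · · ·
· · · · · · · ♘
· ♙ ♙ ♙ ♙ ♙ ♙ ♙
♖ ♘ ♗ ♕ ♔ ♗ · ♖


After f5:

♜ ♞ ♝ ♛ ♚ ♝ ♞ ♜
· ♟ ♟ ♟ ♟ · · ♟
· · · · · · · ·
♟ · · · · ♟ ♟ ·
♙ · · · · · · ·
· · · · · · · ♘
· ♙ ♙ ♙ ♙ ♙ ♙ ♙
♖ ♘ ♗ ♕ ♔ ♗ · ♖


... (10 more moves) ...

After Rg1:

♜ ♞ ♝ ♛ ♚ · · ♜
· ♟ · ♟ ♟ · ♝ ·
· · · · · · · ♞
♟ ♟ · · · ♟ ♟ ♟
♙ · · · · · · ·
· · · · · ♙ · ♘
· ♙ ♙ ♙ ♙ · ♙ ♙
♖ · ♗ ♕ ♔ ♗ ♖ ·


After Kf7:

♜ ♞ ♝ ♛ · · · ♜
· ♟ · ♟ ♟ ♚ ♝ ·
· · · · · · · ♞
♟ ♟ · · · ♟ ♟ ♟
♙ · · · · · · ·
· · · · · ♙ · ♘
· ♙ ♙ ♙ ♙ · ♙ ♙
♖ · ♗ ♕ ♔ ♗ ♖ ·



  a b c d e f g h
  ─────────────────
8│♜ ♞ ♝ ♛ · · · ♜│8
7│· ♟ · ♟ ♟ ♚ ♝ ·│7
6│· · · · · · · ♞│6
5│♟ ♟ · · · ♟ ♟ ♟│5
4│♙ · · · · · · ·│4
3│· · · · · ♙ · ♘│3
2│· ♙ ♙ ♙ ♙ · ♙ ♙│2
1│♖ · ♗ ♕ ♔ ♗ ♖ ·│1
  ─────────────────
  a b c d e f g h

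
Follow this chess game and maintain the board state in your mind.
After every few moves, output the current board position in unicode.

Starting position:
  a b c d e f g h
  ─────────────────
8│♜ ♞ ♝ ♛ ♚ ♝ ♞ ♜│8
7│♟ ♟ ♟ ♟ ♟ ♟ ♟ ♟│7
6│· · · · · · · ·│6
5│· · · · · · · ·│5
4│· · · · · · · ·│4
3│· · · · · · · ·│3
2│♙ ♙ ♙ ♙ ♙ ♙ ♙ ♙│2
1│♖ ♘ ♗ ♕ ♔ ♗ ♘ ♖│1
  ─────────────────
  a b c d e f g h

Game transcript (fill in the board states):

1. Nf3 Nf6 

  a b c d e f g h
  ─────────────────
8│♜ ♞ ♝ ♛ ♚ ♝ · ♜│8
7│♟ ♟ ♟ ♟ ♟ ♟ ♟ ♟│7
6│· · · · · ♞ · ·│6
5│· · · · · · · ·│5
4│· · · · · · · ·│4
3│· · · · · ♘ · ·│3
2│♙ ♙ ♙ ♙ ♙ ♙ ♙ ♙│2
1│♖ ♘ ♗ ♕ ♔ ♗ · ♖│1
  ─────────────────
  a b c d e f g h

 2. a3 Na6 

  a b c d e f g h
  ─────────────────
8│♜ · ♝ ♛ ♚ ♝ · ♜│8
7│♟ ♟ ♟ ♟ ♟ ♟ ♟ ♟│7
6│♞ · · · · ♞ · ·│6
5│· · · · · · · ·│5
4│· · · · · · · ·│4
3│♙ · · · · ♘ · ·│3
2│· ♙ ♙ ♙ ♙ ♙ ♙ ♙│2
1│♖ ♘ ♗ ♕ ♔ ♗ · ♖│1
  ─────────────────
  a b c d e f g h

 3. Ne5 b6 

  a b c d e f g h
  ─────────────────
8│♜ · ♝ ♛ ♚ ♝ · ♜│8
7│♟ · ♟ ♟ ♟ ♟ ♟ ♟│7
6│♞ ♟ · · · ♞ · ·│6
5│· · · · ♘ · · ·│5
4│· · · · · · · ·│4
3│♙ · · · · · · ·│3
2│· ♙ ♙ ♙ ♙ ♙ ♙ ♙│2
1│♖ ♘ ♗ ♕ ♔ ♗ · ♖│1
  ─────────────────
  a b c d e f g h

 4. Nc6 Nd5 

  a b c d e f g h
  ─────────────────
8│♜ · ♝ ♛ ♚ ♝ · ♜│8
7│♟ · ♟ ♟ ♟ ♟ ♟ ♟│7
6│♞ ♟ ♘ · · · · ·│6
5│· · · ♞ · · · ·│5
4│· · · · · · · ·│4
3│♙ · · · · · · ·│3
2│· ♙ ♙ ♙ ♙ ♙ ♙ ♙│2
1│♖ ♘ ♗ ♕ ♔ ♗ · ♖│1
  ─────────────────
  a b c d e f g h

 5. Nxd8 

  a b c d e f g h
  ─────────────────
8│♜ · ♝ ♘ ♚ ♝ · ♜│8
7│♟ · ♟ ♟ ♟ ♟ ♟ ♟│7
6│♞ ♟ · · · · · ·│6
5│· · · ♞ · · · ·│5
4│· · · · · · · ·│4
3│♙ · · · · · · ·│3
2│· ♙ ♙ ♙ ♙ ♙ ♙ ♙│2
1│♖ ♘ ♗ ♕ ♔ ♗ · ♖│1
  ─────────────────
  a b c d e f g h


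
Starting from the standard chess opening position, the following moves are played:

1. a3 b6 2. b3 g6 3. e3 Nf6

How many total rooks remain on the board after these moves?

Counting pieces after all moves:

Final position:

  a b c d e f g h
  ─────────────────
8│♜ ♞ ♝ ♛ ♚ ♝ · ♜│8
7│♟ · ♟ ♟ ♟ ♟ · ♟│7
6│· ♟ · · · ♞ ♟ ·│6
5│· · · · · · · ·│5
4│· · · · · · · ·│4
3│♙ ♙ · · ♙ · · ·│3
2│· · ♙ ♙ · ♙ ♙ ♙│2
1│♖ ♘ ♗ ♕ ♔ ♗ ♘ ♖│1
  ─────────────────
  a b c d e f g h


4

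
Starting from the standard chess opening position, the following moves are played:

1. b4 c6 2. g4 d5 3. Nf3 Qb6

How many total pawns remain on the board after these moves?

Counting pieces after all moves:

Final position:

  a b c d e f g h
  ─────────────────
8│♜ ♞ ♝ · ♚ ♝ ♞ ♜│8
7│♟ ♟ · · ♟ ♟ ♟ ♟│7
6│· ♛ ♟ · · · · ·│6
5│· · · ♟ · · · ·│5
4│· ♙ · · · · ♙ ·│4
3│· · · · · ♘ · ·│3
2│♙ · ♙ ♙ ♙ ♙ · ♙│2
1│♖ ♘ ♗ ♕ ♔ ♗ · ♖│1
  ─────────────────
  a b c d e f g h


16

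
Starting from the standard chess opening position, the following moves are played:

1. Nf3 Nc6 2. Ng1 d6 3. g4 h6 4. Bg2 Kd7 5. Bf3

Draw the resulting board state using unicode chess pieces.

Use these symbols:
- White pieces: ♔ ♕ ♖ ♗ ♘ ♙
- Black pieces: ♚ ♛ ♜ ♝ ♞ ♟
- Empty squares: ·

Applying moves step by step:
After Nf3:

♜ ♞ ♝ ♛ ♚ ♝ ♞ ♜
♟ ♟ ♟ ♟ ♟ ♟ ♟ ♟
· · · · · · · ·
· · · · · · · ·
· · · · · · · ·
· · · · · ♘ · ·
♙ ♙ ♙ ♙ ♙ ♙ ♙ ♙
♖ ♘ ♗ ♕ ♔ ♗ · ♖


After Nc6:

♜ · ♝ ♛ ♚ ♝ ♞ ♜
♟ ♟ ♟ ♟ ♟ ♟ ♟ ♟
· · ♞ · · · · ·
· · · · · · · ·
· · · · · · · ·
· · · · · ♘ · ·
♙ ♙ ♙ ♙ ♙ ♙ ♙ ♙
♖ ♘ ♗ ♕ ♔ ♗ · ♖


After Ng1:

♜ · ♝ ♛ ♚ ♝ ♞ ♜
♟ ♟ ♟ ♟ ♟ ♟ ♟ ♟
· · ♞ · · · · ·
· · · · · · · ·
· · · · · · · ·
· · · · · · · ·
♙ ♙ ♙ ♙ ♙ ♙ ♙ ♙
♖ ♘ ♗ ♕ ♔ ♗ ♘ ♖


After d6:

♜ · ♝ ♛ ♚ ♝ ♞ ♜
♟ ♟ ♟ · ♟ ♟ ♟ ♟
· · ♞ ♟ · · · ·
· · · · · · · ·
· · · · · · · ·
· · · · · · · ·
♙ ♙ ♙ ♙ ♙ ♙ ♙ ♙
♖ ♘ ♗ ♕ ♔ ♗ ♘ ♖


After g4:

♜ · ♝ ♛ ♚ ♝ ♞ ♜
♟ ♟ ♟ · ♟ ♟ ♟ ♟
· · ♞ ♟ · · · ·
· · · · · · · ·
· · · · · · ♙ ·
· · · · · · · ·
♙ ♙ ♙ ♙ ♙ ♙ · ♙
♖ ♘ ♗ ♕ ♔ ♗ ♘ ♖


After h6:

♜ · ♝ ♛ ♚ ♝ ♞ ♜
♟ ♟ ♟ · ♟ ♟ ♟ ·
· · ♞ ♟ · · · ♟
· · · · · · · ·
· · · · · · ♙ ·
· · · · · · · ·
♙ ♙ ♙ ♙ ♙ ♙ · ♙
♖ ♘ ♗ ♕ ♔ ♗ ♘ ♖


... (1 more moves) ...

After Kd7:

♜ · ♝ ♛ · ♝ ♞ ♜
♟ ♟ ♟ ♚ ♟ ♟ ♟ ·
· · ♞ ♟ · · · ♟
· · · · · · · ·
· · · · · · ♙ ·
· · · · · · · ·
♙ ♙ ♙ ♙ ♙ ♙ ♗ ♙
♖ ♘ ♗ ♕ ♔ · ♘ ♖


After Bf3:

♜ · ♝ ♛ · ♝ ♞ ♜
♟ ♟ ♟ ♚ ♟ ♟ ♟ ·
· · ♞ ♟ · · · ♟
· · · · · · · ·
· · · · · · ♙ ·
· · · · · ♗ · ·
♙ ♙ ♙ ♙ ♙ ♙ · ♙
♖ ♘ ♗ ♕ ♔ · ♘ ♖



  a b c d e f g h
  ─────────────────
8│♜ · ♝ ♛ · ♝ ♞ ♜│8
7│♟ ♟ ♟ ♚ ♟ ♟ ♟ ·│7
6│· · ♞ ♟ · · · ♟│6
5│· · · · · · · ·│5
4│· · · · · · ♙ ·│4
3│· · · · · ♗ · ·│3
2│♙ ♙ ♙ ♙ ♙ ♙ · ♙│2
1│♖ ♘ ♗ ♕ ♔ · ♘ ♖│1
  ─────────────────
  a b c d e f g h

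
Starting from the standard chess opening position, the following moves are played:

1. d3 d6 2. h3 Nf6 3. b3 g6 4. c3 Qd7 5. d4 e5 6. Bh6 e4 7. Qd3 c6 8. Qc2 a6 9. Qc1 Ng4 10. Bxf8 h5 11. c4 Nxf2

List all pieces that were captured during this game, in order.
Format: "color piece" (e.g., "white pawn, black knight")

Tracking captures:
  Bxf8: captured black bishop
  Nxf2: captured white pawn

black bishop, white pawn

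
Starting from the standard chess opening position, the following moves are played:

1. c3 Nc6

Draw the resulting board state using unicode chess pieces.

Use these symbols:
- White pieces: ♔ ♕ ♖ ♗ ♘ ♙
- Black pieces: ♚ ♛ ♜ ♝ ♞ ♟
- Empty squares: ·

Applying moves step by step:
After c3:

♜ ♞ ♝ ♛ ♚ ♝ ♞ ♜
♟ ♟ ♟ ♟ ♟ ♟ ♟ ♟
· · · · · · · ·
· · · · · · · ·
· · · · · · · ·
· · ♙ · · · · ·
♙ ♙ · ♙ ♙ ♙ ♙ ♙
♖ ♘ ♗ ♕ ♔ ♗ ♘ ♖


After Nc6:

♜ · ♝ ♛ ♚ ♝ ♞ ♜
♟ ♟ ♟ ♟ ♟ ♟ ♟ ♟
· · ♞ · · · · ·
· · · · · · · ·
· · · · · · · ·
· · ♙ · · · · ·
♙ ♙ · ♙ ♙ ♙ ♙ ♙
♖ ♘ ♗ ♕ ♔ ♗ ♘ ♖



  a b c d e f g h
  ─────────────────
8│♜ · ♝ ♛ ♚ ♝ ♞ ♜│8
7│♟ ♟ ♟ ♟ ♟ ♟ ♟ ♟│7
6│· · ♞ · · · · ·│6
5│· · · · · · · ·│5
4│· · · · · · · ·│4
3│· · ♙ · · · · ·│3
2│♙ ♙ · ♙ ♙ ♙ ♙ ♙│2
1│♖ ♘ ♗ ♕ ♔ ♗ ♘ ♖│1
  ─────────────────
  a b c d e f g h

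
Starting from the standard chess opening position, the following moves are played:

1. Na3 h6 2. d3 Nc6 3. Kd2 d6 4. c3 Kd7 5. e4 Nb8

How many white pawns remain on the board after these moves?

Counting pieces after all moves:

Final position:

  a b c d e f g h
  ─────────────────
8│♜ ♞ ♝ ♛ · ♝ ♞ ♜│8
7│♟ ♟ ♟ ♚ ♟ ♟ ♟ ·│7
6│· · · ♟ · · · ♟│6
5│· · · · · · · ·│5
4│· · · · ♙ · · ·│4
3│♘ · ♙ ♙ · · · ·│3
2│♙ ♙ · ♔ · ♙ ♙ ♙│2
1│♖ · ♗ ♕ · ♗ ♘ ♖│1
  ─────────────────
  a b c d e f g h


8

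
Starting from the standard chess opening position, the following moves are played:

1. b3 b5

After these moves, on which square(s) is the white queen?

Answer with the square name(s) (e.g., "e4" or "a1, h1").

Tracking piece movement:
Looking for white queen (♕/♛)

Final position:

  a b c d e f g h
  ─────────────────
8│♜ ♞ ♝ ♛ ♚ ♝ ♞ ♜│8
7│♟ · ♟ ♟ ♟ ♟ ♟ ♟│7
6│· · · · · · · ·│6
5│· ♟ · · · · · ·│5
4│· · · · · · · ·│4
3│· ♙ · · · · · ·│3
2│♙ · ♙ ♙ ♙ ♙ ♙ ♙│2
1│♖ ♘ ♗ ♕ ♔ ♗ ♘ ♖│1
  ─────────────────
  a b c d e f g h


d1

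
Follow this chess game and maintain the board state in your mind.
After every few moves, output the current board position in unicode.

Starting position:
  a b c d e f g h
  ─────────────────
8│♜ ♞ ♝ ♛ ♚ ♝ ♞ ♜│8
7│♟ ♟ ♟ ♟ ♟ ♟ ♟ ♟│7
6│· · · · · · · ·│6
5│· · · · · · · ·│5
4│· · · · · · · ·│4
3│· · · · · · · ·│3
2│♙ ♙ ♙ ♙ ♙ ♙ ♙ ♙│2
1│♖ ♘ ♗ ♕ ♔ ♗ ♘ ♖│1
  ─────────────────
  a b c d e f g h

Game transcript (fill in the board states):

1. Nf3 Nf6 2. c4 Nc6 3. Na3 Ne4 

  a b c d e f g h
  ─────────────────
8│♜ · ♝ ♛ ♚ ♝ · ♜│8
7│♟ ♟ ♟ ♟ ♟ ♟ ♟ ♟│7
6│· · ♞ · · · · ·│6
5│· · · · · · · ·│5
4│· · ♙ · ♞ · · ·│4
3│♘ · · · · ♘ · ·│3
2│♙ ♙ · ♙ ♙ ♙ ♙ ♙│2
1│♖ · ♗ ♕ ♔ ♗ · ♖│1
  ─────────────────
  a b c d e f g h

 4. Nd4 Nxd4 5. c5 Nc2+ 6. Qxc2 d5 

  a b c d e f g h
  ─────────────────
8│♜ · ♝ ♛ ♚ ♝ · ♜│8
7│♟ ♟ ♟ · ♟ ♟ ♟ ♟│7
6│· · · · · · · ·│6
5│· · ♙ ♟ · · · ·│5
4│· · · · ♞ · · ·│4
3│♘ · · · · · · ·│3
2│♙ ♙ ♕ ♙ ♙ ♙ ♙ ♙│2
1│♖ · ♗ · ♔ ♗ · ♖│1
  ─────────────────
  a b c d e f g h

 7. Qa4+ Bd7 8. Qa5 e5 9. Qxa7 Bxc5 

  a b c d e f g h
  ─────────────────
8│♜ · · ♛ ♚ · · ♜│8
7│♕ ♟ ♟ ♝ · ♟ ♟ ♟│7
6│· · · · · · · ·│6
5│· · ♝ ♟ ♟ · · ·│5
4│· · · · ♞ · · ·│4
3│♘ · · · · · · ·│3
2│♙ ♙ · ♙ ♙ ♙ ♙ ♙│2
1│♖ · ♗ · ♔ ♗ · ♖│1
  ─────────────────
  a b c d e f g h

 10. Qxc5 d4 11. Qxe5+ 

  a b c d e f g h
  ─────────────────
8│♜ · · ♛ ♚ · · ♜│8
7│· ♟ ♟ ♝ · ♟ ♟ ♟│7
6│· · · · · · · ·│6
5│· · · · ♕ · · ·│5
4│· · · ♟ ♞ · · ·│4
3│♘ · · · · · · ·│3
2│♙ ♙ · ♙ ♙ ♙ ♙ ♙│2
1│♖ · ♗ · ♔ ♗ · ♖│1
  ─────────────────
  a b c d e f g h


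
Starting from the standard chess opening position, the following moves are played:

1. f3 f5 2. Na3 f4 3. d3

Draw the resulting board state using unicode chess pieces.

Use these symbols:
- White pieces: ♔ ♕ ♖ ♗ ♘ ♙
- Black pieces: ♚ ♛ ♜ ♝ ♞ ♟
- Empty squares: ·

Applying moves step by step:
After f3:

♜ ♞ ♝ ♛ ♚ ♝ ♞ ♜
♟ ♟ ♟ ♟ ♟ ♟ ♟ ♟
· · · · · · · ·
· · · · · · · ·
· · · · · · · ·
· · · · · ♙ · ·
♙ ♙ ♙ ♙ ♙ · ♙ ♙
♖ ♘ ♗ ♕ ♔ ♗ ♘ ♖


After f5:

♜ ♞ ♝ ♛ ♚ ♝ ♞ ♜
♟ ♟ ♟ ♟ ♟ · ♟ ♟
· · · · · · · ·
· · · · · ♟ · ·
· · · · · · · ·
· · · · · ♙ · ·
♙ ♙ ♙ ♙ ♙ · ♙ ♙
♖ ♘ ♗ ♕ ♔ ♗ ♘ ♖


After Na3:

♜ ♞ ♝ ♛ ♚ ♝ ♞ ♜
♟ ♟ ♟ ♟ ♟ · ♟ ♟
· · · · · · · ·
· · · · · ♟ · ·
· · · · · · · ·
♘ · · · · ♙ · ·
♙ ♙ ♙ ♙ ♙ · ♙ ♙
♖ · ♗ ♕ ♔ ♗ ♘ ♖


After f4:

♜ ♞ ♝ ♛ ♚ ♝ ♞ ♜
♟ ♟ ♟ ♟ ♟ · ♟ ♟
· · · · · · · ·
· · · · · · · ·
· · · · · ♟ · ·
♘ · · · · ♙ · ·
♙ ♙ ♙ ♙ ♙ · ♙ ♙
♖ · ♗ ♕ ♔ ♗ ♘ ♖


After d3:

♜ ♞ ♝ ♛ ♚ ♝ ♞ ♜
♟ ♟ ♟ ♟ ♟ · ♟ ♟
· · · · · · · ·
· · · · · · · ·
· · · · · ♟ · ·
♘ · · ♙ · ♙ · ·
♙ ♙ ♙ · ♙ · ♙ ♙
♖ · ♗ ♕ ♔ ♗ ♘ ♖



  a b c d e f g h
  ─────────────────
8│♜ ♞ ♝ ♛ ♚ ♝ ♞ ♜│8
7│♟ ♟ ♟ ♟ ♟ · ♟ ♟│7
6│· · · · · · · ·│6
5│· · · · · · · ·│5
4│· · · · · ♟ · ·│4
3│♘ · · ♙ · ♙ · ·│3
2│♙ ♙ ♙ · ♙ · ♙ ♙│2
1│♖ · ♗ ♕ ♔ ♗ ♘ ♖│1
  ─────────────────
  a b c d e f g h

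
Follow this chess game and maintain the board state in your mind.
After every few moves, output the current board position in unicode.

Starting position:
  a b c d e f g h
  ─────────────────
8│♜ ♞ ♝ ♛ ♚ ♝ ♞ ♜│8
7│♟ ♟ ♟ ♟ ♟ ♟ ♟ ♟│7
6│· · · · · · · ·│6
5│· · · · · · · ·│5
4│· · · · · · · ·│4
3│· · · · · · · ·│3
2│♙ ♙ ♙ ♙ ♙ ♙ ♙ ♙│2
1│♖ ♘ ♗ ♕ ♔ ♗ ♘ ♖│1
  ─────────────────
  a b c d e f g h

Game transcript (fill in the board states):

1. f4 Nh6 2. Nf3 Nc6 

  a b c d e f g h
  ─────────────────
8│♜ · ♝ ♛ ♚ ♝ · ♜│8
7│♟ ♟ ♟ ♟ ♟ ♟ ♟ ♟│7
6│· · ♞ · · · · ♞│6
5│· · · · · · · ·│5
4│· · · · · ♙ · ·│4
3│· · · · · ♘ · ·│3
2│♙ ♙ ♙ ♙ ♙ · ♙ ♙│2
1│♖ ♘ ♗ ♕ ♔ ♗ · ♖│1
  ─────────────────
  a b c d e f g h

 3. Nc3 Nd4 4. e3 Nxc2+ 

  a b c d e f g h
  ─────────────────
8│♜ · ♝ ♛ ♚ ♝ · ♜│8
7│♟ ♟ ♟ ♟ ♟ ♟ ♟ ♟│7
6│· · · · · · · ♞│6
5│· · · · · · · ·│5
4│· · · · · ♙ · ·│4
3│· · ♘ · ♙ ♘ · ·│3
2│♙ ♙ ♞ ♙ · · ♙ ♙│2
1│♖ · ♗ ♕ ♔ ♗ · ♖│1
  ─────────────────
  a b c d e f g h

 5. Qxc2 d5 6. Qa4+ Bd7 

  a b c d e f g h
  ─────────────────
8│♜ · · ♛ ♚ ♝ · ♜│8
7│♟ ♟ ♟ ♝ ♟ ♟ ♟ ♟│7
6│· · · · · · · ♞│6
5│· · · ♟ · · · ·│5
4│♕ · · · · ♙ · ·│4
3│· · ♘ · ♙ ♘ · ·│3
2│♙ ♙ · ♙ · · ♙ ♙│2
1│♖ · ♗ · ♔ ♗ · ♖│1
  ─────────────────
  a b c d e f g h



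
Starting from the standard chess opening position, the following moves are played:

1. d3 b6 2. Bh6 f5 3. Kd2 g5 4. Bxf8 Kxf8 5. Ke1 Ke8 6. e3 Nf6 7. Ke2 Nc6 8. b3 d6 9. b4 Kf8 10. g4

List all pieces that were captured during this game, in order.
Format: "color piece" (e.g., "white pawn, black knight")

Tracking captures:
  Bxf8: captured black bishop
  Kxf8: captured white bishop

black bishop, white bishop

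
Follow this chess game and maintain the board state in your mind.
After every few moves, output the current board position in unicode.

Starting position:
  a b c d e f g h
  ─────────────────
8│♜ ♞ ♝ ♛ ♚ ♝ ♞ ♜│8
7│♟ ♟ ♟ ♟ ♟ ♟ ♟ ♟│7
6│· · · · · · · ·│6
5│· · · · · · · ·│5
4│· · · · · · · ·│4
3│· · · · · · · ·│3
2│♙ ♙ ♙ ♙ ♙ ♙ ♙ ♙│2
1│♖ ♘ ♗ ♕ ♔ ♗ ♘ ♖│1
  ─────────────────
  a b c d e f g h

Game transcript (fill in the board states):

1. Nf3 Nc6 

  a b c d e f g h
  ─────────────────
8│♜ · ♝ ♛ ♚ ♝ ♞ ♜│8
7│♟ ♟ ♟ ♟ ♟ ♟ ♟ ♟│7
6│· · ♞ · · · · ·│6
5│· · · · · · · ·│5
4│· · · · · · · ·│4
3│· · · · · ♘ · ·│3
2│♙ ♙ ♙ ♙ ♙ ♙ ♙ ♙│2
1│♖ ♘ ♗ ♕ ♔ ♗ · ♖│1
  ─────────────────
  a b c d e f g h

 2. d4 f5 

  a b c d e f g h
  ─────────────────
8│♜ · ♝ ♛ ♚ ♝ ♞ ♜│8
7│♟ ♟ ♟ ♟ ♟ · ♟ ♟│7
6│· · ♞ · · · · ·│6
5│· · · · · ♟ · ·│5
4│· · · ♙ · · · ·│4
3│· · · · · ♘ · ·│3
2│♙ ♙ ♙ · ♙ ♙ ♙ ♙│2
1│♖ ♘ ♗ ♕ ♔ ♗ · ♖│1
  ─────────────────
  a b c d e f g h

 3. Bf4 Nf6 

  a b c d e f g h
  ─────────────────
8│♜ · ♝ ♛ ♚ ♝ · ♜│8
7│♟ ♟ ♟ ♟ ♟ · ♟ ♟│7
6│· · ♞ · · ♞ · ·│6
5│· · · · · ♟ · ·│5
4│· · · ♙ · ♗ · ·│4
3│· · · · · ♘ · ·│3
2│♙ ♙ ♙ · ♙ ♙ ♙ ♙│2
1│♖ ♘ · ♕ ♔ ♗ · ♖│1
  ─────────────────
  a b c d e f g h

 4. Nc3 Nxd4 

  a b c d e f g h
  ─────────────────
8│♜ · ♝ ♛ ♚ ♝ · ♜│8
7│♟ ♟ ♟ ♟ ♟ · ♟ ♟│7
6│· · · · · ♞ · ·│6
5│· · · · · ♟ · ·│5
4│· · · ♞ · ♗ · ·│4
3│· · ♘ · · ♘ · ·│3
2│♙ ♙ ♙ · ♙ ♙ ♙ ♙│2
1│♖ · · ♕ ♔ ♗ · ♖│1
  ─────────────────
  a b c d e f g h



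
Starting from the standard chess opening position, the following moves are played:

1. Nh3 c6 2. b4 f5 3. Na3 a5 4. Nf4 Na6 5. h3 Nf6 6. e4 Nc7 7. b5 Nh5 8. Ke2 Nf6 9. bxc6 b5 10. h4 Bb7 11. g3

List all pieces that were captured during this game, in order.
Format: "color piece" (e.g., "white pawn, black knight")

Tracking captures:
  bxc6: captured black pawn

black pawn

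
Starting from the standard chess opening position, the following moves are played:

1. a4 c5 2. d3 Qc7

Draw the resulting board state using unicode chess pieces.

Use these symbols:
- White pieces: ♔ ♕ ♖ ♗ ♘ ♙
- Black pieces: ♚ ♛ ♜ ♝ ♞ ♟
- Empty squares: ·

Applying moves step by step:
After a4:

♜ ♞ ♝ ♛ ♚ ♝ ♞ ♜
♟ ♟ ♟ ♟ ♟ ♟ ♟ ♟
· · · · · · · ·
· · · · · · · ·
♙ · · · · · · ·
· · · · · · · ·
· ♙ ♙ ♙ ♙ ♙ ♙ ♙
♖ ♘ ♗ ♕ ♔ ♗ ♘ ♖


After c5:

♜ ♞ ♝ ♛ ♚ ♝ ♞ ♜
♟ ♟ · ♟ ♟ ♟ ♟ ♟
· · · · · · · ·
· · ♟ · · · · ·
♙ · · · · · · ·
· · · · · · · ·
· ♙ ♙ ♙ ♙ ♙ ♙ ♙
♖ ♘ ♗ ♕ ♔ ♗ ♘ ♖


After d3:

♜ ♞ ♝ ♛ ♚ ♝ ♞ ♜
♟ ♟ · ♟ ♟ ♟ ♟ ♟
· · · · · · · ·
· · ♟ · · · · ·
♙ · · · · · · ·
· · · ♙ · · · ·
· ♙ ♙ · ♙ ♙ ♙ ♙
♖ ♘ ♗ ♕ ♔ ♗ ♘ ♖


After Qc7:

♜ ♞ ♝ · ♚ ♝ ♞ ♜
♟ ♟ ♛ ♟ ♟ ♟ ♟ ♟
· · · · · · · ·
· · ♟ · · · · ·
♙ · · · · · · ·
· · · ♙ · · · ·
· ♙ ♙ · ♙ ♙ ♙ ♙
♖ ♘ ♗ ♕ ♔ ♗ ♘ ♖



  a b c d e f g h
  ─────────────────
8│♜ ♞ ♝ · ♚ ♝ ♞ ♜│8
7│♟ ♟ ♛ ♟ ♟ ♟ ♟ ♟│7
6│· · · · · · · ·│6
5│· · ♟ · · · · ·│5
4│♙ · · · · · · ·│4
3│· · · ♙ · · · ·│3
2│· ♙ ♙ · ♙ ♙ ♙ ♙│2
1│♖ ♘ ♗ ♕ ♔ ♗ ♘ ♖│1
  ─────────────────
  a b c d e f g h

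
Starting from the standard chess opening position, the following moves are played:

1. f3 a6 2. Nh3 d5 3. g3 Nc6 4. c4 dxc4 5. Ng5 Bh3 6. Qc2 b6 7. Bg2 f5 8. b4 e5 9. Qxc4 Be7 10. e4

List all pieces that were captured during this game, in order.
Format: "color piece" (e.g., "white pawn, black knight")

Tracking captures:
  dxc4: captured white pawn
  Qxc4: captured black pawn

white pawn, black pawn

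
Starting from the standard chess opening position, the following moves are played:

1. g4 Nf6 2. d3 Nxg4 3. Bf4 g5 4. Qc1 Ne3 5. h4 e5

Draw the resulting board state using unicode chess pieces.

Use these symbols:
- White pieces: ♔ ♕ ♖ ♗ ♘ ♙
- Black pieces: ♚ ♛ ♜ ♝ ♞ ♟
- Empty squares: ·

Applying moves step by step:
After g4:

♜ ♞ ♝ ♛ ♚ ♝ ♞ ♜
♟ ♟ ♟ ♟ ♟ ♟ ♟ ♟
· · · · · · · ·
· · · · · · · ·
· · · · · · ♙ ·
· · · · · · · ·
♙ ♙ ♙ ♙ ♙ ♙ · ♙
♖ ♘ ♗ ♕ ♔ ♗ ♘ ♖


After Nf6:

♜ ♞ ♝ ♛ ♚ ♝ · ♜
♟ ♟ ♟ ♟ ♟ ♟ ♟ ♟
· · · · · ♞ · ·
· · · · · · · ·
· · · · · · ♙ ·
· · · · · · · ·
♙ ♙ ♙ ♙ ♙ ♙ · ♙
♖ ♘ ♗ ♕ ♔ ♗ ♘ ♖


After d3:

♜ ♞ ♝ ♛ ♚ ♝ · ♜
♟ ♟ ♟ ♟ ♟ ♟ ♟ ♟
· · · · · ♞ · ·
· · · · · · · ·
· · · · · · ♙ ·
· · · ♙ · · · ·
♙ ♙ ♙ · ♙ ♙ · ♙
♖ ♘ ♗ ♕ ♔ ♗ ♘ ♖


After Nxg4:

♜ ♞ ♝ ♛ ♚ ♝ · ♜
♟ ♟ ♟ ♟ ♟ ♟ ♟ ♟
· · · · · · · ·
· · · · · · · ·
· · · · · · ♞ ·
· · · ♙ · · · ·
♙ ♙ ♙ · ♙ ♙ · ♙
♖ ♘ ♗ ♕ ♔ ♗ ♘ ♖


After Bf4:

♜ ♞ ♝ ♛ ♚ ♝ · ♜
♟ ♟ ♟ ♟ ♟ ♟ ♟ ♟
· · · · · · · ·
· · · · · · · ·
· · · · · ♗ ♞ ·
· · · ♙ · · · ·
♙ ♙ ♙ · ♙ ♙ · ♙
♖ ♘ · ♕ ♔ ♗ ♘ ♖


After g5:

♜ ♞ ♝ ♛ ♚ ♝ · ♜
♟ ♟ ♟ ♟ ♟ ♟ · ♟
· · · · · · · ·
· · · · · · ♟ ·
· · · · · ♗ ♞ ·
· · · ♙ · · · ·
♙ ♙ ♙ · ♙ ♙ · ♙
♖ ♘ · ♕ ♔ ♗ ♘ ♖


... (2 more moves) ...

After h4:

♜ ♞ ♝ ♛ ♚ ♝ · ♜
♟ ♟ ♟ ♟ ♟ ♟ · ♟
· · · · · · · ·
· · · · · · ♟ ·
· · · · · ♗ · ♙
· · · ♙ ♞ · · ·
♙ ♙ ♙ · ♙ ♙ · ·
♖ ♘ ♕ · ♔ ♗ ♘ ♖


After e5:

♜ ♞ ♝ ♛ ♚ ♝ · ♜
♟ ♟ ♟ ♟ · ♟ · ♟
· · · · · · · ·
· · · · ♟ · ♟ ·
· · · · · ♗ · ♙
· · · ♙ ♞ · · ·
♙ ♙ ♙ · ♙ ♙ · ·
♖ ♘ ♕ · ♔ ♗ ♘ ♖



  a b c d e f g h
  ─────────────────
8│♜ ♞ ♝ ♛ ♚ ♝ · ♜│8
7│♟ ♟ ♟ ♟ · ♟ · ♟│7
6│· · · · · · · ·│6
5│· · · · ♟ · ♟ ·│5
4│· · · · · ♗ · ♙│4
3│· · · ♙ ♞ · · ·│3
2│♙ ♙ ♙ · ♙ ♙ · ·│2
1│♖ ♘ ♕ · ♔ ♗ ♘ ♖│1
  ─────────────────
  a b c d e f g h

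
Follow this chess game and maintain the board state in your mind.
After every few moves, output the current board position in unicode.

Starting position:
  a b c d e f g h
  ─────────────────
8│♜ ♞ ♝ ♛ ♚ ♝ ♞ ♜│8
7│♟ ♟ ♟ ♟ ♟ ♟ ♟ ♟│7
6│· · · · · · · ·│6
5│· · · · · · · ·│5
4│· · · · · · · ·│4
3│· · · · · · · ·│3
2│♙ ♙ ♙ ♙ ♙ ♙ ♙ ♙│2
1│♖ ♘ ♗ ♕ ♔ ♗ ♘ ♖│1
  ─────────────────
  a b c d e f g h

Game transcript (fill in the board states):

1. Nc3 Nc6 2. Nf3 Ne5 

  a b c d e f g h
  ─────────────────
8│♜ · ♝ ♛ ♚ ♝ ♞ ♜│8
7│♟ ♟ ♟ ♟ ♟ ♟ ♟ ♟│7
6│· · · · · · · ·│6
5│· · · · ♞ · · ·│5
4│· · · · · · · ·│4
3│· · ♘ · · ♘ · ·│3
2│♙ ♙ ♙ ♙ ♙ ♙ ♙ ♙│2
1│♖ · ♗ ♕ ♔ ♗ · ♖│1
  ─────────────────
  a b c d e f g h

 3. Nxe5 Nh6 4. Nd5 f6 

  a b c d e f g h
  ─────────────────
8│♜ · ♝ ♛ ♚ ♝ · ♜│8
7│♟ ♟ ♟ ♟ ♟ · ♟ ♟│7
6│· · · · · ♟ · ♞│6
5│· · · ♘ ♘ · · ·│5
4│· · · · · · · ·│4
3│· · · · · · · ·│3
2│♙ ♙ ♙ ♙ ♙ ♙ ♙ ♙│2
1│♖ · ♗ ♕ ♔ ♗ · ♖│1
  ─────────────────
  a b c d e f g h

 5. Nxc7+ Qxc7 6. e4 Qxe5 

  a b c d e f g h
  ─────────────────
8│♜ · ♝ · ♚ ♝ · ♜│8
7│♟ ♟ · ♟ ♟ · ♟ ♟│7
6│· · · · · ♟ · ♞│6
5│· · · · ♛ · · ·│5
4│· · · · ♙ · · ·│4
3│· · · · · · · ·│3
2│♙ ♙ ♙ ♙ · ♙ ♙ ♙│2
1│♖ · ♗ ♕ ♔ ♗ · ♖│1
  ─────────────────
  a b c d e f g h

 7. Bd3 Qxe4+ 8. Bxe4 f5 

  a b c d e f g h
  ─────────────────
8│♜ · ♝ · ♚ ♝ · ♜│8
7│♟ ♟ · ♟ ♟ · ♟ ♟│7
6│· · · · · · · ♞│6
5│· · · · · ♟ · ·│5
4│· · · · ♗ · · ·│4
3│· · · · · · · ·│3
2│♙ ♙ ♙ ♙ · ♙ ♙ ♙│2
1│♖ · ♗ ♕ ♔ · · ♖│1
  ─────────────────
  a b c d e f g h

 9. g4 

  a b c d e f g h
  ─────────────────
8│♜ · ♝ · ♚ ♝ · ♜│8
7│♟ ♟ · ♟ ♟ · ♟ ♟│7
6│· · · · · · · ♞│6
5│· · · · · ♟ · ·│5
4│· · · · ♗ · ♙ ·│4
3│· · · · · · · ·│3
2│♙ ♙ ♙ ♙ · ♙ · ♙│2
1│♖ · ♗ ♕ ♔ · · ♖│1
  ─────────────────
  a b c d e f g h


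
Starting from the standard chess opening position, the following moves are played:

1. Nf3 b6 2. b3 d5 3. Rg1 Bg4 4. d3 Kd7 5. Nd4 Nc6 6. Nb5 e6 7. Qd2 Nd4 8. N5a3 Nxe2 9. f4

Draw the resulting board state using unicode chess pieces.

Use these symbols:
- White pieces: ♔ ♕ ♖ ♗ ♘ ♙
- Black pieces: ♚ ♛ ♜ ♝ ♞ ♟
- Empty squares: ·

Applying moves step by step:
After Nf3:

♜ ♞ ♝ ♛ ♚ ♝ ♞ ♜
♟ ♟ ♟ ♟ ♟ ♟ ♟ ♟
· · · · · · · ·
· · · · · · · ·
· · · · · · · ·
· · · · · ♘ · ·
♙ ♙ ♙ ♙ ♙ ♙ ♙ ♙
♖ ♘ ♗ ♕ ♔ ♗ · ♖


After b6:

♜ ♞ ♝ ♛ ♚ ♝ ♞ ♜
♟ · ♟ ♟ ♟ ♟ ♟ ♟
· ♟ · · · · · ·
· · · · · · · ·
· · · · · · · ·
· · · · · ♘ · ·
♙ ♙ ♙ ♙ ♙ ♙ ♙ ♙
♖ ♘ ♗ ♕ ♔ ♗ · ♖


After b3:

♜ ♞ ♝ ♛ ♚ ♝ ♞ ♜
♟ · ♟ ♟ ♟ ♟ ♟ ♟
· ♟ · · · · · ·
· · · · · · · ·
· · · · · · · ·
· ♙ · · · ♘ · ·
♙ · ♙ ♙ ♙ ♙ ♙ ♙
♖ ♘ ♗ ♕ ♔ ♗ · ♖


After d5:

♜ ♞ ♝ ♛ ♚ ♝ ♞ ♜
♟ · ♟ · ♟ ♟ ♟ ♟
· ♟ · · · · · ·
· · · ♟ · · · ·
· · · · · · · ·
· ♙ · · · ♘ · ·
♙ · ♙ ♙ ♙ ♙ ♙ ♙
♖ ♘ ♗ ♕ ♔ ♗ · ♖


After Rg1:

♜ ♞ ♝ ♛ ♚ ♝ ♞ ♜
♟ · ♟ · ♟ ♟ ♟ ♟
· ♟ · · · · · ·
· · · ♟ · · · ·
· · · · · · · ·
· ♙ · · · ♘ · ·
♙ · ♙ ♙ ♙ ♙ ♙ ♙
♖ ♘ ♗ ♕ ♔ ♗ ♖ ·


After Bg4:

♜ ♞ · ♛ ♚ ♝ ♞ ♜
♟ · ♟ · ♟ ♟ ♟ ♟
· ♟ · · · · · ·
· · · ♟ · · · ·
· · · · · · ♝ ·
· ♙ · · · ♘ · ·
♙ · ♙ ♙ ♙ ♙ ♙ ♙
♖ ♘ ♗ ♕ ♔ ♗ ♖ ·


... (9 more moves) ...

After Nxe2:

♜ · · ♛ · ♝ ♞ ♜
♟ · ♟ ♚ · ♟ ♟ ♟
· ♟ · · ♟ · · ·
· · · ♟ · · · ·
· · · · · · ♝ ·
♘ ♙ · ♙ · · · ·
♙ · ♙ ♕ ♞ ♙ ♙ ♙
♖ ♘ ♗ · ♔ ♗ ♖ ·


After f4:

♜ · · ♛ · ♝ ♞ ♜
♟ · ♟ ♚ · ♟ ♟ ♟
· ♟ · · ♟ · · ·
· · · ♟ · · · ·
· · · · · ♙ ♝ ·
♘ ♙ · ♙ · · · ·
♙ · ♙ ♕ ♞ · ♙ ♙
♖ ♘ ♗ · ♔ ♗ ♖ ·



  a b c d e f g h
  ─────────────────
8│♜ · · ♛ · ♝ ♞ ♜│8
7│♟ · ♟ ♚ · ♟ ♟ ♟│7
6│· ♟ · · ♟ · · ·│6
5│· · · ♟ · · · ·│5
4│· · · · · ♙ ♝ ·│4
3│♘ ♙ · ♙ · · · ·│3
2│♙ · ♙ ♕ ♞ · ♙ ♙│2
1│♖ ♘ ♗ · ♔ ♗ ♖ ·│1
  ─────────────────
  a b c d e f g h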